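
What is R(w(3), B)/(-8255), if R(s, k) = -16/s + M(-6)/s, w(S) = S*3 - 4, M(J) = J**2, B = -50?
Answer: -4/8255 ≈ -0.00048456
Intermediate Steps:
w(S) = -4 + 3*S (w(S) = 3*S - 4 = -4 + 3*S)
R(s, k) = 20/s (R(s, k) = -16/s + (-6)**2/s = -16/s + 36/s = 20/s)
R(w(3), B)/(-8255) = (20/(-4 + 3*3))/(-8255) = (20/(-4 + 9))*(-1/8255) = (20/5)*(-1/8255) = (20*(1/5))*(-1/8255) = 4*(-1/8255) = -4/8255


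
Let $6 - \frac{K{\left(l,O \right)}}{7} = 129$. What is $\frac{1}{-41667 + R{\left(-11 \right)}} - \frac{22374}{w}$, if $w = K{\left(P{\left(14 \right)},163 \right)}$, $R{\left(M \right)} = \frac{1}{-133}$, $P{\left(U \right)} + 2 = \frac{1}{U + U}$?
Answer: $\frac{41330049925}{1590471344} \approx 25.986$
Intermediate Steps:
$P{\left(U \right)} = -2 + \frac{1}{2 U}$ ($P{\left(U \right)} = -2 + \frac{1}{U + U} = -2 + \frac{1}{2 U}$)
$R{\left(M \right)} = - \frac{1}{133}$
$K{\left(l,O \right)} = -861$ ($K{\left(l,O \right)} = 42 - 903 = -861$)
$w = -861$
$\frac{1}{-41667 + R{\left(-11 \right)}} - \frac{22374}{w} = \frac{1}{-41667 - \frac{1}{133}} - \frac{22374}{-861} = \frac{1}{- \frac{5541712}{133}} - - \frac{7458}{287} = - \frac{133}{5541712} + \frac{7458}{287} = \frac{41330049925}{1590471344}$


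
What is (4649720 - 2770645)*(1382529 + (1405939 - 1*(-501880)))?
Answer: 6182810668100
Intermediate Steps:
(4649720 - 2770645)*(1382529 + (1405939 - 1*(-501880))) = 1879075*(1382529 + (1405939 + 501880)) = 1879075*(1382529 + 1907819) = 1879075*3290348 = 6182810668100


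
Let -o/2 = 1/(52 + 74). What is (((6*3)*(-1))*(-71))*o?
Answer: -142/7 ≈ -20.286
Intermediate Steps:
o = -1/63 (o = -2/(52 + 74) = -2/126 = -2*1/126 = -1/63 ≈ -0.015873)
(((6*3)*(-1))*(-71))*o = (((6*3)*(-1))*(-71))*(-1/63) = ((18*(-1))*(-71))*(-1/63) = -18*(-71)*(-1/63) = 1278*(-1/63) = -142/7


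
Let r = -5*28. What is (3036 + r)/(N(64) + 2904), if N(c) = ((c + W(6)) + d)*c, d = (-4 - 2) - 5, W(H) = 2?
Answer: 362/803 ≈ 0.45081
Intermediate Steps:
r = -140
d = -11 (d = -6 - 5 = -11)
N(c) = c*(-9 + c) (N(c) = ((c + 2) - 11)*c = ((2 + c) - 11)*c = (-9 + c)*c = c*(-9 + c))
(3036 + r)/(N(64) + 2904) = (3036 - 140)/(64*(-9 + 64) + 2904) = 2896/(64*55 + 2904) = 2896/(3520 + 2904) = 2896/6424 = 2896*(1/6424) = 362/803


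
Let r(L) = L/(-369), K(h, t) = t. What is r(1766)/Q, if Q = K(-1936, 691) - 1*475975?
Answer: 883/87689898 ≈ 1.0070e-5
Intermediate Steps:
Q = -475284 (Q = 691 - 1*475975 = 691 - 475975 = -475284)
r(L) = -L/369 (r(L) = L*(-1/369) = -L/369)
r(1766)/Q = -1/369*1766/(-475284) = -1766/369*(-1/475284) = 883/87689898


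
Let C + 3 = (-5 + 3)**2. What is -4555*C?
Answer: -4555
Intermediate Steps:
C = 1 (C = -3 + (-5 + 3)**2 = -3 + (-2)**2 = -3 + 4 = 1)
-4555*C = -4555*1 = -4555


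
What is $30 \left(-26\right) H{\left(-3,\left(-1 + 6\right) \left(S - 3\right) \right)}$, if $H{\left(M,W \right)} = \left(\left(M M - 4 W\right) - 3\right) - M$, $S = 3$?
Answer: $-7020$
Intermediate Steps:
$H{\left(M,W \right)} = -3 + M^{2} - M - 4 W$ ($H{\left(M,W \right)} = \left(\left(M^{2} - 4 W\right) - 3\right) - M = \left(-3 + M^{2} - 4 W\right) - M = -3 + M^{2} - M - 4 W$)
$30 \left(-26\right) H{\left(-3,\left(-1 + 6\right) \left(S - 3\right) \right)} = 30 \left(-26\right) \left(-3 + \left(-3\right)^{2} - -3 - 4 \left(-1 + 6\right) \left(3 - 3\right)\right) = - 780 \left(-3 + 9 + 3 - 4 \cdot 5 \cdot 0\right) = - 780 \left(-3 + 9 + 3 - 0\right) = - 780 \left(-3 + 9 + 3 + 0\right) = \left(-780\right) 9 = -7020$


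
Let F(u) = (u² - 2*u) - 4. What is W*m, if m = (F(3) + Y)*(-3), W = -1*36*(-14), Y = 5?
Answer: -6048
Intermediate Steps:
F(u) = -4 + u² - 2*u
W = 504 (W = -36*(-14) = 504)
m = -12 (m = ((-4 + 3² - 2*3) + 5)*(-3) = ((-4 + 9 - 6) + 5)*(-3) = (-1 + 5)*(-3) = 4*(-3) = -12)
W*m = 504*(-12) = -6048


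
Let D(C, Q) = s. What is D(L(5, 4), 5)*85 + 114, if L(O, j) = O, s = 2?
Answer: 284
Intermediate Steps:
D(C, Q) = 2
D(L(5, 4), 5)*85 + 114 = 2*85 + 114 = 170 + 114 = 284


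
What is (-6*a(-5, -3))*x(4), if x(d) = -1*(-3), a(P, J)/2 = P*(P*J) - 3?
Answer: 2808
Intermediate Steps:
a(P, J) = -6 + 2*J*P² (a(P, J) = 2*(P*(P*J) - 3) = 2*(P*(J*P) - 3) = 2*(J*P² - 3) = 2*(-3 + J*P²) = -6 + 2*J*P²)
x(d) = 3
(-6*a(-5, -3))*x(4) = -6*(-6 + 2*(-3)*(-5)²)*3 = -6*(-6 + 2*(-3)*25)*3 = -6*(-6 - 150)*3 = -6*(-156)*3 = 936*3 = 2808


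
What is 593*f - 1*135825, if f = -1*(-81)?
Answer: -87792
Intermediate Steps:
f = 81
593*f - 1*135825 = 593*81 - 1*135825 = 48033 - 135825 = -87792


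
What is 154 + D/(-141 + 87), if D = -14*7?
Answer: 4207/27 ≈ 155.81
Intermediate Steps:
D = -98
154 + D/(-141 + 87) = 154 - 98/(-141 + 87) = 154 - 98/(-54) = 154 - 98*(-1/54) = 154 + 49/27 = 4207/27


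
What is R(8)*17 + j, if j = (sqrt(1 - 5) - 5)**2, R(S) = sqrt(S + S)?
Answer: 89 - 20*I ≈ 89.0 - 20.0*I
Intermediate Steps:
R(S) = sqrt(2)*sqrt(S) (R(S) = sqrt(2*S) = sqrt(2)*sqrt(S))
j = (-5 + 2*I)**2 (j = (sqrt(-4) - 5)**2 = (2*I - 5)**2 = (-5 + 2*I)**2 ≈ 21.0 - 20.0*I)
R(8)*17 + j = (sqrt(2)*sqrt(8))*17 + (21 - 20*I) = (sqrt(2)*(2*sqrt(2)))*17 + (21 - 20*I) = 4*17 + (21 - 20*I) = 68 + (21 - 20*I) = 89 - 20*I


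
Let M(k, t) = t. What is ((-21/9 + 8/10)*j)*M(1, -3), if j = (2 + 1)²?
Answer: 207/5 ≈ 41.400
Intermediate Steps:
j = 9 (j = 3² = 9)
((-21/9 + 8/10)*j)*M(1, -3) = ((-21/9 + 8/10)*9)*(-3) = ((-21*⅑ + 8*(⅒))*9)*(-3) = ((-7/3 + ⅘)*9)*(-3) = -23/15*9*(-3) = -69/5*(-3) = 207/5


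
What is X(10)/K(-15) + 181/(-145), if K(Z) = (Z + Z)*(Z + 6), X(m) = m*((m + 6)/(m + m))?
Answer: -4771/3915 ≈ -1.2186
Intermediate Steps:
X(m) = 3 + m/2 (X(m) = m*((6 + m)/((2*m))) = m*((6 + m)*(1/(2*m))) = m*((6 + m)/(2*m)) = 3 + m/2)
K(Z) = 2*Z*(6 + Z) (K(Z) = (2*Z)*(6 + Z) = 2*Z*(6 + Z))
X(10)/K(-15) + 181/(-145) = (3 + (½)*10)/((2*(-15)*(6 - 15))) + 181/(-145) = (3 + 5)/((2*(-15)*(-9))) + 181*(-1/145) = 8/270 - 181/145 = 8*(1/270) - 181/145 = 4/135 - 181/145 = -4771/3915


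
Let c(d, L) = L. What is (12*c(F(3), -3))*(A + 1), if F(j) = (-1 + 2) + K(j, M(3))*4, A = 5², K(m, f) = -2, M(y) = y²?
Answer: -936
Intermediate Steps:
A = 25
F(j) = -7 (F(j) = (-1 + 2) - 2*4 = 1 - 8 = -7)
(12*c(F(3), -3))*(A + 1) = (12*(-3))*(25 + 1) = -36*26 = -936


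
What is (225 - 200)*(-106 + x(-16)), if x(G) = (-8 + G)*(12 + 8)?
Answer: -14650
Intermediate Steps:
x(G) = -160 + 20*G (x(G) = (-8 + G)*20 = -160 + 20*G)
(225 - 200)*(-106 + x(-16)) = (225 - 200)*(-106 + (-160 + 20*(-16))) = 25*(-106 + (-160 - 320)) = 25*(-106 - 480) = 25*(-586) = -14650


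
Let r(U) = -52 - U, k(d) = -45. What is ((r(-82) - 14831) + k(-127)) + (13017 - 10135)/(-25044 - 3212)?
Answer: -209745729/14128 ≈ -14846.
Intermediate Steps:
((r(-82) - 14831) + k(-127)) + (13017 - 10135)/(-25044 - 3212) = (((-52 - 1*(-82)) - 14831) - 45) + (13017 - 10135)/(-25044 - 3212) = (((-52 + 82) - 14831) - 45) + 2882/(-28256) = ((30 - 14831) - 45) + 2882*(-1/28256) = (-14801 - 45) - 1441/14128 = -14846 - 1441/14128 = -209745729/14128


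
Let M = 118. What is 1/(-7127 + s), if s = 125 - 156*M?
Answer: -1/25410 ≈ -3.9355e-5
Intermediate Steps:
s = -18283 (s = 125 - 156*118 = 125 - 18408 = -18283)
1/(-7127 + s) = 1/(-7127 - 18283) = 1/(-25410) = -1/25410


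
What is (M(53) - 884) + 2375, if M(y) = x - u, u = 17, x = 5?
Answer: 1479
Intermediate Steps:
M(y) = -12 (M(y) = 5 - 1*17 = 5 - 17 = -12)
(M(53) - 884) + 2375 = (-12 - 884) + 2375 = -896 + 2375 = 1479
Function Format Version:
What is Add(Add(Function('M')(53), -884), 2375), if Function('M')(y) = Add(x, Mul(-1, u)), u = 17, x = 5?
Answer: 1479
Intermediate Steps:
Function('M')(y) = -12 (Function('M')(y) = Add(5, Mul(-1, 17)) = Add(5, -17) = -12)
Add(Add(Function('M')(53), -884), 2375) = Add(Add(-12, -884), 2375) = Add(-896, 2375) = 1479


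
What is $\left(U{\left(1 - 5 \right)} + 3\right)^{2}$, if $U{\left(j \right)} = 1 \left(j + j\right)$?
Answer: $25$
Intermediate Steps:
$U{\left(j \right)} = 2 j$ ($U{\left(j \right)} = 1 \cdot 2 j = 2 j$)
$\left(U{\left(1 - 5 \right)} + 3\right)^{2} = \left(2 \left(1 - 5\right) + 3\right)^{2} = \left(2 \left(-4\right) + 3\right)^{2} = \left(-8 + 3\right)^{2} = \left(-5\right)^{2} = 25$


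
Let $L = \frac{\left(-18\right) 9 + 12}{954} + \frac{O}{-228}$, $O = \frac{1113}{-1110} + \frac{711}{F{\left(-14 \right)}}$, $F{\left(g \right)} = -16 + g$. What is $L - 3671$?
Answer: $- \frac{273559221}{74518} \approx -3671.0$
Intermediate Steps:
$O = - \frac{914}{37}$ ($O = \frac{1113}{-1110} + \frac{711}{-16 - 14} = 1113 \left(- \frac{1}{1110}\right) + \frac{711}{-30} = - \frac{371}{370} + 711 \left(- \frac{1}{30}\right) = - \frac{371}{370} - \frac{237}{10} = - \frac{914}{37} \approx -24.703$)
$L = - \frac{3643}{74518}$ ($L = \frac{\left(-18\right) 9 + 12}{954} - \frac{914}{37 \left(-228\right)} = \left(-162 + 12\right) \frac{1}{954} - - \frac{457}{4218} = \left(-150\right) \frac{1}{954} + \frac{457}{4218} = - \frac{25}{159} + \frac{457}{4218} = - \frac{3643}{74518} \approx -0.048887$)
$L - 3671 = - \frac{3643}{74518} - 3671 = - \frac{273559221}{74518}$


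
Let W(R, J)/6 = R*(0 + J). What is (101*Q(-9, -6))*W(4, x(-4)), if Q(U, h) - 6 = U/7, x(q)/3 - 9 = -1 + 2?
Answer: 2399760/7 ≈ 3.4282e+5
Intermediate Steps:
x(q) = 30 (x(q) = 27 + 3*(-1 + 2) = 27 + 3*1 = 27 + 3 = 30)
W(R, J) = 6*J*R (W(R, J) = 6*(R*(0 + J)) = 6*(R*J) = 6*(J*R) = 6*J*R)
Q(U, h) = 6 + U/7
(101*Q(-9, -6))*W(4, x(-4)) = (101*(6 + (⅐)*(-9)))*(6*30*4) = (101*(6 - 9/7))*720 = (101*(33/7))*720 = (3333/7)*720 = 2399760/7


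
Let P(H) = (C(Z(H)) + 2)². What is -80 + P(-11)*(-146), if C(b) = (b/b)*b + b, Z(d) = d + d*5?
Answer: -2467480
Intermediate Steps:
Z(d) = 6*d (Z(d) = d + 5*d = 6*d)
C(b) = 2*b (C(b) = 1*b + b = b + b = 2*b)
P(H) = (2 + 12*H)² (P(H) = (2*(6*H) + 2)² = (12*H + 2)² = (2 + 12*H)²)
-80 + P(-11)*(-146) = -80 + (4*(1 + 6*(-11))²)*(-146) = -80 + (4*(1 - 66)²)*(-146) = -80 + (4*(-65)²)*(-146) = -80 + (4*4225)*(-146) = -80 + 16900*(-146) = -80 - 2467400 = -2467480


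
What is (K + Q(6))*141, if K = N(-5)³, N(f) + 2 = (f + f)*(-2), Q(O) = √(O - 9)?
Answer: 822312 + 141*I*√3 ≈ 8.2231e+5 + 244.22*I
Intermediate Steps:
Q(O) = √(-9 + O)
N(f) = -2 - 4*f (N(f) = -2 + (f + f)*(-2) = -2 + (2*f)*(-2) = -2 - 4*f)
K = 5832 (K = (-2 - 4*(-5))³ = (-2 + 20)³ = 18³ = 5832)
(K + Q(6))*141 = (5832 + √(-9 + 6))*141 = (5832 + √(-3))*141 = (5832 + I*√3)*141 = 822312 + 141*I*√3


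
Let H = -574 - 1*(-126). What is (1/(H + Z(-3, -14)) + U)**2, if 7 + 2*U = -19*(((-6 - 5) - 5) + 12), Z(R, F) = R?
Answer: 968267689/813604 ≈ 1190.1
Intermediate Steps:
U = 69/2 (U = -7/2 + (-19*(((-6 - 5) - 5) + 12))/2 = -7/2 + (-19*((-11 - 5) + 12))/2 = -7/2 + (-19*(-16 + 12))/2 = -7/2 + (-19*(-4))/2 = -7/2 + (1/2)*76 = -7/2 + 38 = 69/2 ≈ 34.500)
H = -448 (H = -574 + 126 = -448)
(1/(H + Z(-3, -14)) + U)**2 = (1/(-448 - 3) + 69/2)**2 = (1/(-451) + 69/2)**2 = (-1/451 + 69/2)**2 = (31117/902)**2 = 968267689/813604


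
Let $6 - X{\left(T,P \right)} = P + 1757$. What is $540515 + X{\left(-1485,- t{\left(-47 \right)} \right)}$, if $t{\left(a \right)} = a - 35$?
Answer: $538682$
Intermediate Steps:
$t{\left(a \right)} = -35 + a$
$X{\left(T,P \right)} = -1751 - P$ ($X{\left(T,P \right)} = 6 - \left(P + 1757\right) = 6 - \left(1757 + P\right) = -1751 - P$)
$540515 + X{\left(-1485,- t{\left(-47 \right)} \right)} = 540515 - \left(1751 - \left(-35 - 47\right)\right) = 540515 - \left(1751 - -82\right) = 540515 - 1833 = 538682$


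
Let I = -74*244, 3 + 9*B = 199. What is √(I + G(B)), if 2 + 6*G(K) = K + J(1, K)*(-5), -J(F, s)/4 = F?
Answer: I*√1461999/9 ≈ 134.35*I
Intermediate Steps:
J(F, s) = -4*F
B = 196/9 (B = -⅓ + (⅑)*199 = -⅓ + 199/9 = 196/9 ≈ 21.778)
I = -18056
G(K) = 3 + K/6 (G(K) = -⅓ + (K - 4*1*(-5))/6 = -⅓ + (K - 4*(-5))/6 = -⅓ + (K + 20)/6 = -⅓ + (20 + K)/6 = -⅓ + (10/3 + K/6) = 3 + K/6)
√(I + G(B)) = √(-18056 + (3 + (⅙)*(196/9))) = √(-18056 + (3 + 98/27)) = √(-18056 + 179/27) = √(-487333/27) = I*√1461999/9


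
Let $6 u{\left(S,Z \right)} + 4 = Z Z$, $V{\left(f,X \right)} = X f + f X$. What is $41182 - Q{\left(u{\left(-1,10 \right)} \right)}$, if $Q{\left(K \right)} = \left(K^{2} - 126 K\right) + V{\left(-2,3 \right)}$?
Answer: $42954$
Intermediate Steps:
$V{\left(f,X \right)} = 2 X f$ ($V{\left(f,X \right)} = X f + X f = 2 X f$)
$u{\left(S,Z \right)} = - \frac{2}{3} + \frac{Z^{2}}{6}$ ($u{\left(S,Z \right)} = - \frac{2}{3} + \frac{Z Z}{6} = - \frac{2}{3} + \frac{Z^{2}}{6}$)
$Q{\left(K \right)} = -12 + K^{2} - 126 K$ ($Q{\left(K \right)} = \left(K^{2} - 126 K\right) + 2 \cdot 3 \left(-2\right) = \left(K^{2} - 126 K\right) - 12 = -12 + K^{2} - 126 K$)
$41182 - Q{\left(u{\left(-1,10 \right)} \right)} = 41182 - \left(-12 + \left(- \frac{2}{3} + \frac{10^{2}}{6}\right)^{2} - 126 \left(- \frac{2}{3} + \frac{10^{2}}{6}\right)\right) = 41182 - \left(-12 + \left(- \frac{2}{3} + \frac{1}{6} \cdot 100\right)^{2} - 126 \left(- \frac{2}{3} + \frac{1}{6} \cdot 100\right)\right) = 41182 - \left(-12 + \left(- \frac{2}{3} + \frac{50}{3}\right)^{2} - 126 \left(- \frac{2}{3} + \frac{50}{3}\right)\right) = 41182 - \left(-12 + 16^{2} - 2016\right) = 41182 - \left(-12 + 256 - 2016\right) = 41182 - -1772 = 41182 + 1772 = 42954$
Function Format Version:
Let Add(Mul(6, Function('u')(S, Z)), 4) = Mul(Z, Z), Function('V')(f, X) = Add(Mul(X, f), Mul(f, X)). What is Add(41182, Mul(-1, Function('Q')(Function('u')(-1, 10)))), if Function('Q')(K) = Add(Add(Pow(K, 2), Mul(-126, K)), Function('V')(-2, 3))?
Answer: 42954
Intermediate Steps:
Function('V')(f, X) = Mul(2, X, f) (Function('V')(f, X) = Add(Mul(X, f), Mul(X, f)) = Mul(2, X, f))
Function('u')(S, Z) = Add(Rational(-2, 3), Mul(Rational(1, 6), Pow(Z, 2))) (Function('u')(S, Z) = Add(Rational(-2, 3), Mul(Rational(1, 6), Mul(Z, Z))) = Add(Rational(-2, 3), Mul(Rational(1, 6), Pow(Z, 2))))
Function('Q')(K) = Add(-12, Pow(K, 2), Mul(-126, K)) (Function('Q')(K) = Add(Add(Pow(K, 2), Mul(-126, K)), Mul(2, 3, -2)) = Add(Add(Pow(K, 2), Mul(-126, K)), -12) = Add(-12, Pow(K, 2), Mul(-126, K)))
Add(41182, Mul(-1, Function('Q')(Function('u')(-1, 10)))) = Add(41182, Mul(-1, Add(-12, Pow(Add(Rational(-2, 3), Mul(Rational(1, 6), Pow(10, 2))), 2), Mul(-126, Add(Rational(-2, 3), Mul(Rational(1, 6), Pow(10, 2))))))) = Add(41182, Mul(-1, Add(-12, Pow(Add(Rational(-2, 3), Mul(Rational(1, 6), 100)), 2), Mul(-126, Add(Rational(-2, 3), Mul(Rational(1, 6), 100)))))) = Add(41182, Mul(-1, Add(-12, Pow(Add(Rational(-2, 3), Rational(50, 3)), 2), Mul(-126, Add(Rational(-2, 3), Rational(50, 3)))))) = Add(41182, Mul(-1, Add(-12, Pow(16, 2), Mul(-126, 16)))) = Add(41182, Mul(-1, Add(-12, 256, -2016))) = Add(41182, Mul(-1, -1772)) = Add(41182, 1772) = 42954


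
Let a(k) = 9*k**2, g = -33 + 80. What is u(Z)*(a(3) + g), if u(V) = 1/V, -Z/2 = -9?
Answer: 64/9 ≈ 7.1111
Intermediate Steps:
Z = 18 (Z = -2*(-9) = 18)
g = 47
u(Z)*(a(3) + g) = (9*3**2 + 47)/18 = (9*9 + 47)/18 = (81 + 47)/18 = (1/18)*128 = 64/9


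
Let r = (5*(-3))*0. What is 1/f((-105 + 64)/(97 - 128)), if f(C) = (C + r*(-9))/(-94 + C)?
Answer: -2873/41 ≈ -70.073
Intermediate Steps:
r = 0 (r = -15*0 = 0)
f(C) = C/(-94 + C) (f(C) = (C + 0*(-9))/(-94 + C) = (C + 0)/(-94 + C) = C/(-94 + C))
1/f((-105 + 64)/(97 - 128)) = 1/(((-105 + 64)/(97 - 128))/(-94 + (-105 + 64)/(97 - 128))) = 1/((-41/(-31))/(-94 - 41/(-31))) = 1/((-41*(-1/31))/(-94 - 41*(-1/31))) = 1/(41/(31*(-94 + 41/31))) = 1/(41/(31*(-2873/31))) = 1/((41/31)*(-31/2873)) = 1/(-41/2873) = -2873/41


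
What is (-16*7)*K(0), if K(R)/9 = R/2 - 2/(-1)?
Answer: -2016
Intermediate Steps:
K(R) = 18 + 9*R/2 (K(R) = 9*(R/2 - 2/(-1)) = 9*(R*(½) - 2*(-1)) = 9*(R/2 + 2) = 9*(2 + R/2) = 18 + 9*R/2)
(-16*7)*K(0) = (-16*7)*(18 + (9/2)*0) = -112*(18 + 0) = -112*18 = -2016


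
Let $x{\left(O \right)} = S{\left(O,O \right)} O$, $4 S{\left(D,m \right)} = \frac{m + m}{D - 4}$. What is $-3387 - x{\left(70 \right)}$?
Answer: $- \frac{112996}{33} \approx -3424.1$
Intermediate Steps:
$S{\left(D,m \right)} = \frac{m}{2 \left(-4 + D\right)}$ ($S{\left(D,m \right)} = \frac{\left(m + m\right) \frac{1}{D - 4}}{4} = \frac{2 m \frac{1}{-4 + D}}{4} = \frac{m}{2 \left(-4 + D\right)}$)
$x{\left(O \right)} = \frac{O^{2}}{2 \left(-4 + O\right)}$ ($x{\left(O \right)} = \frac{O}{2 \left(-4 + O\right)} O = \frac{O^{2}}{2 \left(-4 + O\right)}$)
$-3387 - x{\left(70 \right)} = -3387 - \frac{70^{2}}{2 \left(-4 + 70\right)} = -3387 - \frac{1}{2} \cdot 4900 \cdot \frac{1}{66} = -3387 - \frac{1225}{33} = - \frac{112996}{33}$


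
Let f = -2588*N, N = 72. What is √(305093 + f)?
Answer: √118757 ≈ 344.61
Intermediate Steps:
f = -186336 (f = -2588*72 = -186336)
√(305093 + f) = √(305093 - 186336) = √118757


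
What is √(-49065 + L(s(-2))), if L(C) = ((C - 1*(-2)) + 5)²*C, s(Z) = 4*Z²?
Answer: I*√40601 ≈ 201.5*I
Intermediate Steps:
L(C) = C*(7 + C)² (L(C) = ((C + 2) + 5)²*C = ((2 + C) + 5)²*C = (7 + C)²*C = C*(7 + C)²)
√(-49065 + L(s(-2))) = √(-49065 + (4*(-2)²)*(7 + 4*(-2)²)²) = √(-49065 + (4*4)*(7 + 4*4)²) = √(-49065 + 16*(7 + 16)²) = √(-49065 + 16*23²) = √(-49065 + 16*529) = √(-49065 + 8464) = √(-40601) = I*√40601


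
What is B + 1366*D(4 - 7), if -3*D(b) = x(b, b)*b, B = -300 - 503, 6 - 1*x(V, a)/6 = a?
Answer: 72961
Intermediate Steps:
x(V, a) = 36 - 6*a
B = -803
D(b) = -b*(36 - 6*b)/3 (D(b) = -(36 - 6*b)*b/3 = -b*(36 - 6*b)/3)
B + 1366*D(4 - 7) = -803 + 1366*(2*(4 - 7)*(-6 + (4 - 7))) = -803 + 1366*(2*(-3)*(-6 - 3)) = -803 + 1366*(2*(-3)*(-9)) = -803 + 1366*54 = -803 + 73764 = 72961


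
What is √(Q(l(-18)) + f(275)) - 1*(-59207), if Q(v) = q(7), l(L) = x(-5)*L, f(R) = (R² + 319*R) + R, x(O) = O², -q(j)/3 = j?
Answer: 59207 + 2*√40901 ≈ 59612.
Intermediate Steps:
q(j) = -3*j
f(R) = R² + 320*R
l(L) = 25*L (l(L) = (-5)²*L = 25*L)
Q(v) = -21 (Q(v) = -3*7 = -21)
√(Q(l(-18)) + f(275)) - 1*(-59207) = √(-21 + 275*(320 + 275)) - 1*(-59207) = √(-21 + 275*595) + 59207 = √(-21 + 163625) + 59207 = √163604 + 59207 = 2*√40901 + 59207 = 59207 + 2*√40901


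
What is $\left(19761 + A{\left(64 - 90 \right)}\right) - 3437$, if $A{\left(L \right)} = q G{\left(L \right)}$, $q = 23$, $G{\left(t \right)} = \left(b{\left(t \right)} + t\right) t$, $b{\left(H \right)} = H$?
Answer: $47420$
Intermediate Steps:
$G{\left(t \right)} = 2 t^{2}$ ($G{\left(t \right)} = \left(t + t\right) t = 2 t t = 2 t^{2}$)
$A{\left(L \right)} = 46 L^{2}$ ($A{\left(L \right)} = 23 \cdot 2 L^{2} = 46 L^{2}$)
$\left(19761 + A{\left(64 - 90 \right)}\right) - 3437 = \left(19761 + 46 \left(64 - 90\right)^{2}\right) - 3437 = \left(19761 + 46 \left(-26\right)^{2}\right) - 3437 = \left(19761 + 46 \cdot 676\right) - 3437 = \left(19761 + 31096\right) - 3437 = 50857 - 3437 = 47420$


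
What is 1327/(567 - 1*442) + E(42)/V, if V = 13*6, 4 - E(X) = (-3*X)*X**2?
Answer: 13943503/4875 ≈ 2860.2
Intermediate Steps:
E(X) = 4 + 3*X**3 (E(X) = 4 - (-3*X)*X**2 = 4 - (-3)*X**3 = 4 + 3*X**3)
V = 78
1327/(567 - 1*442) + E(42)/V = 1327/(567 - 1*442) + (4 + 3*42**3)/78 = 1327/(567 - 442) + (4 + 3*74088)*(1/78) = 1327/125 + (4 + 222264)*(1/78) = 1327*(1/125) + 222268*(1/78) = 1327/125 + 111134/39 = 13943503/4875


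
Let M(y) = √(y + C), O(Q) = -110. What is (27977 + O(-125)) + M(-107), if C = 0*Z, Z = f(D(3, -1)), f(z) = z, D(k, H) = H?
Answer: 27867 + I*√107 ≈ 27867.0 + 10.344*I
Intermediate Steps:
Z = -1
C = 0 (C = 0*(-1) = 0)
M(y) = √y (M(y) = √(y + 0) = √y)
(27977 + O(-125)) + M(-107) = (27977 - 110) + √(-107) = 27867 + I*√107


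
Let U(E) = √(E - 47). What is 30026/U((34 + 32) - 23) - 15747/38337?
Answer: -5249/12779 - 15013*I ≈ -0.41075 - 15013.0*I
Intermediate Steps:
U(E) = √(-47 + E)
30026/U((34 + 32) - 23) - 15747/38337 = 30026/(√(-47 + ((34 + 32) - 23))) - 15747/38337 = 30026/(√(-47 + (66 - 23))) - 15747*1/38337 = 30026/(√(-47 + 43)) - 5249/12779 = 30026/(√(-4)) - 5249/12779 = 30026/((2*I)) - 5249/12779 = 30026*(-I/2) - 5249/12779 = -15013*I - 5249/12779 = -5249/12779 - 15013*I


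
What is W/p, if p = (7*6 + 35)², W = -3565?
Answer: -3565/5929 ≈ -0.60128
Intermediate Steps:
p = 5929 (p = (42 + 35)² = 77² = 5929)
W/p = -3565/5929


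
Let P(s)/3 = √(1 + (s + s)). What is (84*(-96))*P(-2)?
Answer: -24192*I*√3 ≈ -41902.0*I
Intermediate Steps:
P(s) = 3*√(1 + 2*s) (P(s) = 3*√(1 + (s + s)) = 3*√(1 + 2*s))
(84*(-96))*P(-2) = (84*(-96))*(3*√(1 + 2*(-2))) = -24192*√(1 - 4) = -24192*√(-3) = -24192*I*√3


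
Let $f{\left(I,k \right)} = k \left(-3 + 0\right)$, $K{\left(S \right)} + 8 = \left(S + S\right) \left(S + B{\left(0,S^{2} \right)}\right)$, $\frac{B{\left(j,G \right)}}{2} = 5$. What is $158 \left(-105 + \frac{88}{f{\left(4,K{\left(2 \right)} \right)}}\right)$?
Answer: $- \frac{250588}{15} \approx -16706.0$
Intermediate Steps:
$B{\left(j,G \right)} = 10$ ($B{\left(j,G \right)} = 2 \cdot 5 = 10$)
$K{\left(S \right)} = -8 + 2 S \left(10 + S\right)$ ($K{\left(S \right)} = -8 + \left(S + S\right) \left(S + 10\right) = -8 + 2 S \left(10 + S\right)$)
$f{\left(I,k \right)} = - 3 k$ ($f{\left(I,k \right)} = k \left(-3\right) = - 3 k$)
$158 \left(-105 + \frac{88}{f{\left(4,K{\left(2 \right)} \right)}}\right) = 158 \left(-105 + \frac{88}{\left(-3\right) \left(-8 + 2 \cdot 2^{2} + 20 \cdot 2\right)}\right) = 158 \left(-105 + \frac{88}{\left(-3\right) \left(-8 + 2 \cdot 4 + 40\right)}\right) = 158 \left(-105 + \frac{88}{\left(-3\right) \left(-8 + 8 + 40\right)}\right) = 158 \left(-105 + \frac{88}{\left(-3\right) 40}\right) = 158 \left(-105 + \frac{88}{-120}\right) = 158 \left(-105 + 88 \left(- \frac{1}{120}\right)\right) = 158 \left(-105 - \frac{11}{15}\right) = 158 \left(- \frac{1586}{15}\right) = - \frac{250588}{15}$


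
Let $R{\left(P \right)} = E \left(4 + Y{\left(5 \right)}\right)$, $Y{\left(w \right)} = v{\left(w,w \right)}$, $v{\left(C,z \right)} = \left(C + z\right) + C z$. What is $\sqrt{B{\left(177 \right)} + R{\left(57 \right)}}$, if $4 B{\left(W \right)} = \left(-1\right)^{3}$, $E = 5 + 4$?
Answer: $\frac{\sqrt{1403}}{2} \approx 18.728$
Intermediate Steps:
$E = 9$
$v{\left(C,z \right)} = C + z + C z$
$Y{\left(w \right)} = w^{2} + 2 w$ ($Y{\left(w \right)} = w + w + w w = w + w + w^{2} = w^{2} + 2 w$)
$R{\left(P \right)} = 351$ ($R{\left(P \right)} = 9 \left(4 + 5 \left(2 + 5\right)\right) = 9 \left(4 + 5 \cdot 7\right) = 9 \left(4 + 35\right) = 9 \cdot 39 = 351$)
$B{\left(W \right)} = - \frac{1}{4}$ ($B{\left(W \right)} = \frac{\left(-1\right)^{3}}{4} = \frac{1}{4} \left(-1\right) = - \frac{1}{4}$)
$\sqrt{B{\left(177 \right)} + R{\left(57 \right)}} = \sqrt{- \frac{1}{4} + 351} = \sqrt{\frac{1403}{4}} = \frac{\sqrt{1403}}{2}$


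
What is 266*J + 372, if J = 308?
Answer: 82300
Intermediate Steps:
266*J + 372 = 266*308 + 372 = 81928 + 372 = 82300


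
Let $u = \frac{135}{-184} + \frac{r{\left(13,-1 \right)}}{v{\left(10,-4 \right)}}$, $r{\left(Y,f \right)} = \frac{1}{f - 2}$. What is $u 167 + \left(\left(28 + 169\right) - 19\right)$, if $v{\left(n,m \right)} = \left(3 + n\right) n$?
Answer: $\frac{1975001}{35880} \approx 55.045$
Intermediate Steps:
$v{\left(n,m \right)} = n \left(3 + n\right)$
$r{\left(Y,f \right)} = \frac{1}{-2 + f}$
$u = - \frac{26417}{35880}$ ($u = \frac{135}{-184} + \frac{1}{\left(-2 - 1\right) 10 \left(3 + 10\right)} = 135 \left(- \frac{1}{184}\right) + \frac{1}{\left(-3\right) 10 \cdot 13} = - \frac{135}{184} - \frac{1}{3 \cdot 130} = - \frac{135}{184} - \frac{1}{390} = - \frac{26417}{35880} \approx -0.73626$)
$u 167 + \left(\left(28 + 169\right) - 19\right) = \left(- \frac{26417}{35880}\right) 167 + \left(\left(28 + 169\right) - 19\right) = - \frac{4411639}{35880} + \left(197 - 19\right) = - \frac{4411639}{35880} + 178 = \frac{1975001}{35880}$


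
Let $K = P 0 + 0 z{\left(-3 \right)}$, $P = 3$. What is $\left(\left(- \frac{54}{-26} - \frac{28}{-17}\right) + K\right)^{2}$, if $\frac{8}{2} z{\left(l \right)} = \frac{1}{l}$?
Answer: $\frac{677329}{48841} \approx 13.868$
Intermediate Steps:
$z{\left(l \right)} = \frac{1}{4 l}$
$K = 0$ ($K = 3 \cdot 0 + 0 \frac{1}{4 \left(-3\right)} = 0 + 0 \cdot \frac{1}{4} \left(- \frac{1}{3}\right) = 0 + 0 \left(- \frac{1}{12}\right) = 0 + 0 = 0$)
$\left(\left(- \frac{54}{-26} - \frac{28}{-17}\right) + K\right)^{2} = \left(\left(- \frac{54}{-26} - \frac{28}{-17}\right) + 0\right)^{2} = \left(\left(\left(-54\right) \left(- \frac{1}{26}\right) - - \frac{28}{17}\right) + 0\right)^{2} = \left(\left(\frac{27}{13} + \frac{28}{17}\right) + 0\right)^{2} = \left(\frac{823}{221} + 0\right)^{2} = \left(\frac{823}{221}\right)^{2} = \frac{677329}{48841}$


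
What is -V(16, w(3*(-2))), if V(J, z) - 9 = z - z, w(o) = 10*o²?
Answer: -9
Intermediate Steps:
V(J, z) = 9 (V(J, z) = 9 + (z - z) = 9 + 0 = 9)
-V(16, w(3*(-2))) = -1*9 = -9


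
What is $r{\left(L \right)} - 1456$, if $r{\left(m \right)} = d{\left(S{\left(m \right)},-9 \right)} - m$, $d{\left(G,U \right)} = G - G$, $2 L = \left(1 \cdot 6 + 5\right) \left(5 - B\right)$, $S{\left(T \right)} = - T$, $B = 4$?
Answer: $- \frac{2923}{2} \approx -1461.5$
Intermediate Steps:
$L = \frac{11}{2}$ ($L = \frac{\left(1 \cdot 6 + 5\right) \left(5 - 4\right)}{2} = \frac{\left(6 + 5\right) \left(5 - 4\right)}{2} = \frac{11 \cdot 1}{2} = \frac{1}{2} \cdot 11 = \frac{11}{2} \approx 5.5$)
$d{\left(G,U \right)} = 0$
$r{\left(m \right)} = - m$ ($r{\left(m \right)} = 0 - m = - m$)
$r{\left(L \right)} - 1456 = \left(-1\right) \frac{11}{2} - 1456 = - \frac{11}{2} - 1456 = - \frac{2923}{2}$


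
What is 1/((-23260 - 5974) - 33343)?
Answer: -1/62577 ≈ -1.5980e-5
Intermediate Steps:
1/((-23260 - 5974) - 33343) = 1/(-29234 - 33343) = 1/(-62577) = -1/62577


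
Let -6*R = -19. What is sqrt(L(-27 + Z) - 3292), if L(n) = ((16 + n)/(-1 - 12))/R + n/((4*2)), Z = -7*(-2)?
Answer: I*sqrt(3215123418)/988 ≈ 57.391*I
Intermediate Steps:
Z = 14
R = 19/6 (R = -1/6*(-19) = 19/6 ≈ 3.1667)
L(n) = -96/247 + 199*n/1976 (L(n) = ((16 + n)/(-1 - 12))/(19/6) + n/((4*2)) = ((16 + n)/(-13))*(6/19) + n/8 = ((16 + n)*(-1/13))*(6/19) + n*(1/8) = (-16/13 - n/13)*(6/19) + n/8 = (-96/247 - 6*n/247) + n/8 = -96/247 + 199*n/1976)
sqrt(L(-27 + Z) - 3292) = sqrt((-96/247 + 199*(-27 + 14)/1976) - 3292) = sqrt((-96/247 + (199/1976)*(-13)) - 3292) = sqrt((-96/247 - 199/152) - 3292) = sqrt(-3355/1976 - 3292) = sqrt(-6508347/1976) = I*sqrt(3215123418)/988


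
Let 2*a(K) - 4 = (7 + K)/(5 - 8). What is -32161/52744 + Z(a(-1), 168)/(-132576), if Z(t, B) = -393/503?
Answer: -89360790409/146553001568 ≈ -0.60975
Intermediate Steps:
a(K) = 5/6 - K/6 (a(K) = 2 + ((7 + K)/(5 - 8))/2 = 2 + ((7 + K)/(-3))/2 = 2 + ((7 + K)*(-1/3))/2 = 2 + (-7/3 - K/3)/2 = 2 + (-7/6 - K/6) = 5/6 - K/6)
Z(t, B) = -393/503 (Z(t, B) = -393*1/503 = -393/503)
-32161/52744 + Z(a(-1), 168)/(-132576) = -32161/52744 - 393/503/(-132576) = -32161*1/52744 - 393/503*(-1/132576) = -32161/52744 + 131/22228576 = -89360790409/146553001568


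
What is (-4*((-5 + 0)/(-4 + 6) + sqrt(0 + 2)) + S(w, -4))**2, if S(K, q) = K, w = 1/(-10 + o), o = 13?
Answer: 1249/9 - 248*sqrt(2)/3 ≈ 21.869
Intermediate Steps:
w = 1/3 (w = 1/(-10 + 13) = 1/3 ≈ 0.33333)
(-4*((-5 + 0)/(-4 + 6) + sqrt(0 + 2)) + S(w, -4))**2 = (-4*((-5 + 0)/(-4 + 6) + sqrt(0 + 2)) + 1/3)**2 = (-4*(-5/2 + sqrt(2)) + 1/3)**2 = ((10 - 4*sqrt(2)) + 1/3)**2 = (31/3 - 4*sqrt(2))**2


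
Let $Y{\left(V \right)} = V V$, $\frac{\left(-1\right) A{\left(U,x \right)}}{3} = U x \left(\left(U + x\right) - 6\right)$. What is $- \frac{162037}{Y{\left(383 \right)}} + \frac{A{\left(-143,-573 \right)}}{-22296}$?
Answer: $- \frac{4339659669023}{545096324} \approx -7961.3$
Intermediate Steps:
$A{\left(U,x \right)} = - 3 U x \left(-6 + U + x\right)$ ($A{\left(U,x \right)} = - 3 U x \left(\left(U + x\right) - 6\right) = - 3 U x \left(-6 + U + x\right)$)
$Y{\left(V \right)} = V^{2}$
$- \frac{162037}{Y{\left(383 \right)}} + \frac{A{\left(-143,-573 \right)}}{-22296} = - \frac{162037}{383^{2}} + \frac{3 \left(-143\right) \left(-573\right) \left(6 - -143 - -573\right)}{-22296} = - \frac{162037}{146689} + 3 \left(-143\right) \left(-573\right) \left(6 + 143 + 573\right) \left(- \frac{1}{22296}\right) = \left(-162037\right) \frac{1}{146689} + 3 \left(-143\right) \left(-573\right) 722 \left(- \frac{1}{22296}\right) = - \frac{162037}{146689} + 177479874 \left(- \frac{1}{22296}\right) = - \frac{162037}{146689} - \frac{29579979}{3716} = - \frac{4339659669023}{545096324}$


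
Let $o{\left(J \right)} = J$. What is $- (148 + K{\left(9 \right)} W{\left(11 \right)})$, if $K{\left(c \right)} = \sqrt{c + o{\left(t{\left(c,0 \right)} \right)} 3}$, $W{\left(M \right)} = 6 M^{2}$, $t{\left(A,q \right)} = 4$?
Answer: $-148 - 726 \sqrt{21} \approx -3474.9$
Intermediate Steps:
$K{\left(c \right)} = \sqrt{12 + c}$ ($K{\left(c \right)} = \sqrt{c + 4 \cdot 3} = \sqrt{c + 12} = \sqrt{12 + c}$)
$- (148 + K{\left(9 \right)} W{\left(11 \right)}) = - (148 + \sqrt{12 + 9} \cdot 6 \cdot 11^{2}) = - (148 + \sqrt{21} \cdot 6 \cdot 121) = - (148 + \sqrt{21} \cdot 726) = - (148 + 726 \sqrt{21}) = -148 - 726 \sqrt{21}$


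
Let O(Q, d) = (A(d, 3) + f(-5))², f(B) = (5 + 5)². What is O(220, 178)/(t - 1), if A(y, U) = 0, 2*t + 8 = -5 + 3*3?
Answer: -10000/3 ≈ -3333.3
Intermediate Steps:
t = -2 (t = -4 + (-5 + 3*3)/2 = -4 + (-5 + 9)/2 = -4 + (½)*4 = -4 + 2 = -2)
f(B) = 100 (f(B) = 10² = 100)
O(Q, d) = 10000 (O(Q, d) = (0 + 100)² = 100² = 10000)
O(220, 178)/(t - 1) = 10000/(-2 - 1) = 10000/(-3) = 10000*(-⅓) = -10000/3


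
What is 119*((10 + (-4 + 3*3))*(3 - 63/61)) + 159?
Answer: 223899/61 ≈ 3670.5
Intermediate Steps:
119*((10 + (-4 + 3*3))*(3 - 63/61)) + 159 = 119*((10 + (-4 + 9))*(3 - 63*1/61)) + 159 = 119*((10 + 5)*(3 - 63/61)) + 159 = 119*(15*(120/61)) + 159 = 119*(1800/61) + 159 = 214200/61 + 159 = 223899/61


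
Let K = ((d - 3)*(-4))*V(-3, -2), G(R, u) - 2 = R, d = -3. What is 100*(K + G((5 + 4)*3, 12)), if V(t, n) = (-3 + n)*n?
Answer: 26900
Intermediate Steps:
V(t, n) = n*(-3 + n)
G(R, u) = 2 + R
K = 240 (K = ((-3 - 3)*(-4))*(-2*(-3 - 2)) = (-6*(-4))*(-2*(-5)) = 24*10 = 240)
100*(K + G((5 + 4)*3, 12)) = 100*(240 + (2 + (5 + 4)*3)) = 100*(240 + (2 + 9*3)) = 100*(240 + (2 + 27)) = 100*(240 + 29) = 100*269 = 26900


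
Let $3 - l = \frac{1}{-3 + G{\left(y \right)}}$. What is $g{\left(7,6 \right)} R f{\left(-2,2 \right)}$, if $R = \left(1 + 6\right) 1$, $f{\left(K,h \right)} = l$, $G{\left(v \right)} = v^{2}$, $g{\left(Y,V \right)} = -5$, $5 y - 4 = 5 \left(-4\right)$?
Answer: $- \frac{18130}{181} \approx -100.17$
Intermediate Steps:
$y = - \frac{16}{5}$ ($y = \frac{4}{5} + \frac{5 \left(-4\right)}{5} = \frac{4}{5} + \frac{1}{5} \left(-20\right) = \frac{4}{5} - 4 = - \frac{16}{5} \approx -3.2$)
$l = \frac{518}{181}$ ($l = 3 - \frac{1}{-3 + \left(- \frac{16}{5}\right)^{2}} = 3 - \frac{1}{-3 + \frac{256}{25}} = 3 - \frac{1}{\frac{181}{25}} = 3 - \frac{25}{181} = \frac{518}{181} \approx 2.8619$)
$f{\left(K,h \right)} = \frac{518}{181}$
$R = 7$ ($R = 7 \cdot 1 = 7$)
$g{\left(7,6 \right)} R f{\left(-2,2 \right)} = \left(-5\right) 7 \cdot \frac{518}{181} = \left(-35\right) \frac{518}{181} = - \frac{18130}{181}$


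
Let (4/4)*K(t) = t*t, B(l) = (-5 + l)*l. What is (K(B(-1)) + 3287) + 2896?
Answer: 6219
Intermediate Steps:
B(l) = l*(-5 + l)
K(t) = t² (K(t) = t*t = t²)
(K(B(-1)) + 3287) + 2896 = ((-(-5 - 1))² + 3287) + 2896 = ((-1*(-6))² + 3287) + 2896 = (6² + 3287) + 2896 = (36 + 3287) + 2896 = 3323 + 2896 = 6219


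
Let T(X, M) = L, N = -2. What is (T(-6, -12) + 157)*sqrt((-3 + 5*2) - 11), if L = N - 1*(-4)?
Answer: 318*I ≈ 318.0*I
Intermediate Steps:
L = 2 (L = -2 - 1*(-4) = -2 + 4 = 2)
T(X, M) = 2
(T(-6, -12) + 157)*sqrt((-3 + 5*2) - 11) = (2 + 157)*sqrt((-3 + 5*2) - 11) = 159*sqrt((-3 + 10) - 11) = 159*sqrt(7 - 11) = 159*sqrt(-4) = 159*(2*I) = 318*I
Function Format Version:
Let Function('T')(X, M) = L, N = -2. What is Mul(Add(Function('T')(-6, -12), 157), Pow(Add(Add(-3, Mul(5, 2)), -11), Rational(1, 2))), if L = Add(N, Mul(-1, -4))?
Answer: Mul(318, I) ≈ Mul(318.00, I)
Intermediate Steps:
L = 2 (L = Add(-2, Mul(-1, -4)) = Add(-2, 4) = 2)
Function('T')(X, M) = 2
Mul(Add(Function('T')(-6, -12), 157), Pow(Add(Add(-3, Mul(5, 2)), -11), Rational(1, 2))) = Mul(Add(2, 157), Pow(Add(Add(-3, Mul(5, 2)), -11), Rational(1, 2))) = Mul(159, Pow(Add(Add(-3, 10), -11), Rational(1, 2))) = Mul(159, Pow(Add(7, -11), Rational(1, 2))) = Mul(159, Pow(-4, Rational(1, 2))) = Mul(159, Mul(2, I)) = Mul(318, I)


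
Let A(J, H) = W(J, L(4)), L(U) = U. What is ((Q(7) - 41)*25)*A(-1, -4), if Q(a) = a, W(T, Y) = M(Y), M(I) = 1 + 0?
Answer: -850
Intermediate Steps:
M(I) = 1
W(T, Y) = 1
A(J, H) = 1
((Q(7) - 41)*25)*A(-1, -4) = ((7 - 41)*25)*1 = -34*25*1 = -850*1 = -850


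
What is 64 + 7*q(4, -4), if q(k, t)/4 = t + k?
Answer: 64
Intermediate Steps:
q(k, t) = 4*k + 4*t (q(k, t) = 4*(t + k) = 4*(k + t) = 4*k + 4*t)
64 + 7*q(4, -4) = 64 + 7*(4*4 + 4*(-4)) = 64 + 7*(16 - 16) = 64 + 7*0 = 64 + 0 = 64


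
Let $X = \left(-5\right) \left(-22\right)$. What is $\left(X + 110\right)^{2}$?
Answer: $48400$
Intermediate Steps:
$X = 110$
$\left(X + 110\right)^{2} = \left(110 + 110\right)^{2} = 220^{2} = 48400$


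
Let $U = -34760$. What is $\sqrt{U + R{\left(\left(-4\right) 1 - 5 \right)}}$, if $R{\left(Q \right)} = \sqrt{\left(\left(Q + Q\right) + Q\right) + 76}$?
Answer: $i \sqrt{34753} \approx 186.42 i$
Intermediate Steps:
$R{\left(Q \right)} = \sqrt{76 + 3 Q}$ ($R{\left(Q \right)} = \sqrt{\left(2 Q + Q\right) + 76} = \sqrt{3 Q + 76} = \sqrt{76 + 3 Q}$)
$\sqrt{U + R{\left(\left(-4\right) 1 - 5 \right)}} = \sqrt{-34760 + \sqrt{76 + 3 \left(\left(-4\right) 1 - 5\right)}} = \sqrt{-34760 + \sqrt{76 + 3 \left(-4 - 5\right)}} = \sqrt{-34760 + \sqrt{76 + 3 \left(-9\right)}} = \sqrt{-34760 + \sqrt{76 - 27}} = \sqrt{-34760 + \sqrt{49}} = \sqrt{-34760 + 7} = \sqrt{-34753} = i \sqrt{34753}$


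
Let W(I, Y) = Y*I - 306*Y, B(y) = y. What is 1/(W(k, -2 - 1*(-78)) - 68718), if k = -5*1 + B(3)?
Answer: -1/92126 ≈ -1.0855e-5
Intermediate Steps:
k = -2 (k = -5*1 + 3 = -5 + 3 = -2)
W(I, Y) = -306*Y + I*Y (W(I, Y) = I*Y - 306*Y = -306*Y + I*Y)
1/(W(k, -2 - 1*(-78)) - 68718) = 1/((-2 - 1*(-78))*(-306 - 2) - 68718) = 1/((-2 + 78)*(-308) - 68718) = 1/(76*(-308) - 68718) = 1/(-23408 - 68718) = 1/(-92126) = -1/92126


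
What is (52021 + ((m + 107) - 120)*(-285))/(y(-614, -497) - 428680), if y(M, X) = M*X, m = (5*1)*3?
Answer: -51451/123522 ≈ -0.41653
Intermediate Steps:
m = 15 (m = 5*3 = 15)
(52021 + ((m + 107) - 120)*(-285))/(y(-614, -497) - 428680) = (52021 + ((15 + 107) - 120)*(-285))/(-614*(-497) - 428680) = (52021 + (122 - 120)*(-285))/(305158 - 428680) = (52021 + 2*(-285))/(-123522) = (52021 - 570)*(-1/123522) = 51451*(-1/123522) = -51451/123522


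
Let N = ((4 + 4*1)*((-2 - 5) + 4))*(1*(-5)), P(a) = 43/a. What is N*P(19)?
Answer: 5160/19 ≈ 271.58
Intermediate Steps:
N = 120 (N = ((4 + 4)*(-7 + 4))*(-5) = (8*(-3))*(-5) = -24*(-5) = 120)
N*P(19) = 120*(43/19) = 5160/19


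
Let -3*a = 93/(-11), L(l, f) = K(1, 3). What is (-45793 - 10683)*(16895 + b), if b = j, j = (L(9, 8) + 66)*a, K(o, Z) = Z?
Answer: -10616584384/11 ≈ -9.6514e+8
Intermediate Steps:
L(l, f) = 3
a = 31/11 (a = -31/(-11) = -31*(-1)/11 = -⅓*(-93/11) = 31/11 ≈ 2.8182)
j = 2139/11 (j = (3 + 66)*(31/11) = 69*(31/11) = 2139/11 ≈ 194.45)
b = 2139/11 ≈ 194.45
(-45793 - 10683)*(16895 + b) = (-45793 - 10683)*(16895 + 2139/11) = -56476*187984/11 = -10616584384/11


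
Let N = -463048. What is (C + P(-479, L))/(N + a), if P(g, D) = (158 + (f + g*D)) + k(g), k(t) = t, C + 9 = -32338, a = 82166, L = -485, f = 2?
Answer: -199649/380882 ≈ -0.52418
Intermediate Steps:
C = -32347 (C = -9 - 32338 = -32347)
P(g, D) = 160 + g + D*g (P(g, D) = (158 + (2 + g*D)) + g = (158 + (2 + D*g)) + g = (160 + D*g) + g = 160 + g + D*g)
(C + P(-479, L))/(N + a) = (-32347 + (160 - 479 - 485*(-479)))/(-463048 + 82166) = (-32347 + (160 - 479 + 232315))/(-380882) = (-32347 + 231996)*(-1/380882) = 199649*(-1/380882) = -199649/380882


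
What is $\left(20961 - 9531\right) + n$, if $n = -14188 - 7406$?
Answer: $-10164$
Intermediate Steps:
$n = -21594$
$\left(20961 - 9531\right) + n = \left(20961 - 9531\right) - 21594 = 11430 - 21594 = -10164$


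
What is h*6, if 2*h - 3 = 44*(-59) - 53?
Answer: -7938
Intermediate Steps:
h = -1323 (h = 3/2 + (44*(-59) - 53)/2 = 3/2 + (-2596 - 53)/2 = 3/2 + (1/2)*(-2649) = 3/2 - 2649/2 = -1323)
h*6 = -1323*6 = -7938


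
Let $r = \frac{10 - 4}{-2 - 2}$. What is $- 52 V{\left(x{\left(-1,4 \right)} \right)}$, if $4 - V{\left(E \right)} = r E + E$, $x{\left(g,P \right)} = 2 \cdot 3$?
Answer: $-364$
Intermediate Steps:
$r = - \frac{3}{2}$ ($r = \frac{6}{-4} = 6 \left(- \frac{1}{4}\right) = - \frac{3}{2} \approx -1.5$)
$x{\left(g,P \right)} = 6$
$V{\left(E \right)} = 4 + \frac{E}{2}$ ($V{\left(E \right)} = 4 - \left(- \frac{3 E}{2} + E\right) = 4 - - \frac{E}{2} = 4 + \frac{E}{2}$)
$- 52 V{\left(x{\left(-1,4 \right)} \right)} = - 52 \left(4 + \frac{1}{2} \cdot 6\right) = - 52 \left(4 + 3\right) = \left(-52\right) 7 = -364$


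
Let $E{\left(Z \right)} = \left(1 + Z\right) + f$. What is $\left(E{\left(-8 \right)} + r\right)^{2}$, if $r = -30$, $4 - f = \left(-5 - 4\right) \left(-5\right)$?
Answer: $6084$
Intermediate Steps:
$f = -41$ ($f = 4 - \left(-5 - 4\right) \left(-5\right) = 4 - \left(-9\right) \left(-5\right) = 4 - 45 = -41$)
$E{\left(Z \right)} = -40 + Z$ ($E{\left(Z \right)} = \left(1 + Z\right) - 41 = -40 + Z$)
$\left(E{\left(-8 \right)} + r\right)^{2} = \left(\left(-40 - 8\right) - 30\right)^{2} = \left(-48 - 30\right)^{2} = \left(-78\right)^{2} = 6084$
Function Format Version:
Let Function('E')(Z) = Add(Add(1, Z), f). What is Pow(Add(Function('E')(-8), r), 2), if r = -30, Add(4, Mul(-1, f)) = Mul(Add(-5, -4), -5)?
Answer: 6084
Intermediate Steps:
f = -41 (f = Add(4, Mul(-1, Mul(Add(-5, -4), -5))) = Add(4, Mul(-1, Mul(-9, -5))) = Add(4, Mul(-1, 45)) = Add(4, -45) = -41)
Function('E')(Z) = Add(-40, Z) (Function('E')(Z) = Add(Add(1, Z), -41) = Add(-40, Z))
Pow(Add(Function('E')(-8), r), 2) = Pow(Add(Add(-40, -8), -30), 2) = Pow(Add(-48, -30), 2) = Pow(-78, 2) = 6084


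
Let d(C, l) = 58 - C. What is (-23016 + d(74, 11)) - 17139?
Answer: -40171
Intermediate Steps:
(-23016 + d(74, 11)) - 17139 = (-23016 + (58 - 1*74)) - 17139 = (-23016 + (58 - 74)) - 17139 = (-23016 - 16) - 17139 = -23032 - 17139 = -40171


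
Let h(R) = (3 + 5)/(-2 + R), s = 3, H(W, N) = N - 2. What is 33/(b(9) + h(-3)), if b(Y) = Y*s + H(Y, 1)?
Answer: 165/122 ≈ 1.3525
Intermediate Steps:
H(W, N) = -2 + N
b(Y) = -1 + 3*Y (b(Y) = Y*3 + (-2 + 1) = 3*Y - 1 = -1 + 3*Y)
h(R) = 8/(-2 + R)
33/(b(9) + h(-3)) = 33/((-1 + 3*9) + 8/(-2 - 3)) = 33/((-1 + 27) + 8/(-5)) = 33/(26 + 8*(-1/5)) = 33/(26 - 8/5) = 33/(122/5) = 33*(5/122) = 165/122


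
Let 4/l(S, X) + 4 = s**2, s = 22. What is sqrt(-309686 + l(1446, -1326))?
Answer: I*sqrt(1114869570)/60 ≈ 556.49*I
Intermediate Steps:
l(S, X) = 1/120 (l(S, X) = 4/(-4 + 22**2) = 4/(-4 + 484) = 4/480 = 4*(1/480) = 1/120)
sqrt(-309686 + l(1446, -1326)) = sqrt(-309686 + 1/120) = sqrt(-37162319/120) = I*sqrt(1114869570)/60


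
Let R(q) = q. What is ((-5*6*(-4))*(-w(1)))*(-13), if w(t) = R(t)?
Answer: 1560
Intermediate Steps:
w(t) = t
((-5*6*(-4))*(-w(1)))*(-13) = ((-5*6*(-4))*(-1*1))*(-13) = (-30*(-4)*(-1))*(-13) = (120*(-1))*(-13) = -120*(-13) = 1560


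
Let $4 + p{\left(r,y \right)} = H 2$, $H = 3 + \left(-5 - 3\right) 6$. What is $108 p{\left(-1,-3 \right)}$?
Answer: $-10152$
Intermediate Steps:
$H = -45$ ($H = 3 - 48 = -45$)
$p{\left(r,y \right)} = -94$ ($p{\left(r,y \right)} = -4 - 90 = -94$)
$108 p{\left(-1,-3 \right)} = 108 \left(-94\right) = -10152$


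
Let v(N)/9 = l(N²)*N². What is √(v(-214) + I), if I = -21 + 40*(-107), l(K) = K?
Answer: √18875458243 ≈ 1.3739e+5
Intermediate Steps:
I = -4301 (I = -21 - 4280 = -4301)
v(N) = 9*N⁴ (v(N) = 9*(N²*N²) = 9*N⁴)
√(v(-214) + I) = √(9*(-214)⁴ - 4301) = √(9*2097273616 - 4301) = √(18875462544 - 4301) = √18875458243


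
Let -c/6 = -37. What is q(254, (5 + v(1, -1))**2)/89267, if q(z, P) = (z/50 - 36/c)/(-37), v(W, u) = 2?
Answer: -4549/3055163075 ≈ -1.4890e-6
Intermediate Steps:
c = 222 (c = -6*(-37) = 222)
q(z, P) = 6/1369 - z/1850 (q(z, P) = (z/50 - 36/222)/(-37) = (z*(1/50) - 36*1/222)*(-1/37) = (z/50 - 6/37)*(-1/37) = (-6/37 + z/50)*(-1/37) = 6/1369 - z/1850)
q(254, (5 + v(1, -1))**2)/89267 = (6/1369 - 1/1850*254)/89267 = (6/1369 - 127/925)*(1/89267) = -4549/34225*1/89267 = -4549/3055163075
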